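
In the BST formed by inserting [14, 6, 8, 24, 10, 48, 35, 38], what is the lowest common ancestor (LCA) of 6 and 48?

Tree insertion order: [14, 6, 8, 24, 10, 48, 35, 38]
Tree (level-order array): [14, 6, 24, None, 8, None, 48, None, 10, 35, None, None, None, None, 38]
In a BST, the LCA of p=6, q=48 is the first node v on the
root-to-leaf path with p <= v <= q (go left if both < v, right if both > v).
Walk from root:
  at 14: 6 <= 14 <= 48, this is the LCA
LCA = 14


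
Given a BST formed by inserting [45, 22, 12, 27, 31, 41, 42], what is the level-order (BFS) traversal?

Tree insertion order: [45, 22, 12, 27, 31, 41, 42]
Tree (level-order array): [45, 22, None, 12, 27, None, None, None, 31, None, 41, None, 42]
BFS from the root, enqueuing left then right child of each popped node:
  queue [45] -> pop 45, enqueue [22], visited so far: [45]
  queue [22] -> pop 22, enqueue [12, 27], visited so far: [45, 22]
  queue [12, 27] -> pop 12, enqueue [none], visited so far: [45, 22, 12]
  queue [27] -> pop 27, enqueue [31], visited so far: [45, 22, 12, 27]
  queue [31] -> pop 31, enqueue [41], visited so far: [45, 22, 12, 27, 31]
  queue [41] -> pop 41, enqueue [42], visited so far: [45, 22, 12, 27, 31, 41]
  queue [42] -> pop 42, enqueue [none], visited so far: [45, 22, 12, 27, 31, 41, 42]
Result: [45, 22, 12, 27, 31, 41, 42]


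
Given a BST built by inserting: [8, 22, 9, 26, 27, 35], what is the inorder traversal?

Tree insertion order: [8, 22, 9, 26, 27, 35]
Tree (level-order array): [8, None, 22, 9, 26, None, None, None, 27, None, 35]
Inorder traversal: [8, 9, 22, 26, 27, 35]


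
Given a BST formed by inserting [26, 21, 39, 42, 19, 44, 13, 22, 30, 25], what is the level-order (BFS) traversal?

Tree insertion order: [26, 21, 39, 42, 19, 44, 13, 22, 30, 25]
Tree (level-order array): [26, 21, 39, 19, 22, 30, 42, 13, None, None, 25, None, None, None, 44]
BFS from the root, enqueuing left then right child of each popped node:
  queue [26] -> pop 26, enqueue [21, 39], visited so far: [26]
  queue [21, 39] -> pop 21, enqueue [19, 22], visited so far: [26, 21]
  queue [39, 19, 22] -> pop 39, enqueue [30, 42], visited so far: [26, 21, 39]
  queue [19, 22, 30, 42] -> pop 19, enqueue [13], visited so far: [26, 21, 39, 19]
  queue [22, 30, 42, 13] -> pop 22, enqueue [25], visited so far: [26, 21, 39, 19, 22]
  queue [30, 42, 13, 25] -> pop 30, enqueue [none], visited so far: [26, 21, 39, 19, 22, 30]
  queue [42, 13, 25] -> pop 42, enqueue [44], visited so far: [26, 21, 39, 19, 22, 30, 42]
  queue [13, 25, 44] -> pop 13, enqueue [none], visited so far: [26, 21, 39, 19, 22, 30, 42, 13]
  queue [25, 44] -> pop 25, enqueue [none], visited so far: [26, 21, 39, 19, 22, 30, 42, 13, 25]
  queue [44] -> pop 44, enqueue [none], visited so far: [26, 21, 39, 19, 22, 30, 42, 13, 25, 44]
Result: [26, 21, 39, 19, 22, 30, 42, 13, 25, 44]


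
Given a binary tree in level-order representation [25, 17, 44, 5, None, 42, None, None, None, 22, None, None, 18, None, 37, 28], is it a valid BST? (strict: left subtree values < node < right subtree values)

Level-order array: [25, 17, 44, 5, None, 42, None, None, None, 22, None, None, 18, None, 37, 28]
Validate using subtree bounds (lo, hi): at each node, require lo < value < hi,
then recurse left with hi=value and right with lo=value.
Preorder trace (stopping at first violation):
  at node 25 with bounds (-inf, +inf): OK
  at node 17 with bounds (-inf, 25): OK
  at node 5 with bounds (-inf, 17): OK
  at node 44 with bounds (25, +inf): OK
  at node 42 with bounds (25, 44): OK
  at node 22 with bounds (25, 42): VIOLATION
Node 22 violates its bound: not (25 < 22 < 42).
Result: Not a valid BST


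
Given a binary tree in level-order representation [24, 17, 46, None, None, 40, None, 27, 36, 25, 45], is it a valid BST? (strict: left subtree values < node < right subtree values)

Level-order array: [24, 17, 46, None, None, 40, None, 27, 36, 25, 45]
Validate using subtree bounds (lo, hi): at each node, require lo < value < hi,
then recurse left with hi=value and right with lo=value.
Preorder trace (stopping at first violation):
  at node 24 with bounds (-inf, +inf): OK
  at node 17 with bounds (-inf, 24): OK
  at node 46 with bounds (24, +inf): OK
  at node 40 with bounds (24, 46): OK
  at node 27 with bounds (24, 40): OK
  at node 25 with bounds (24, 27): OK
  at node 45 with bounds (27, 40): VIOLATION
Node 45 violates its bound: not (27 < 45 < 40).
Result: Not a valid BST


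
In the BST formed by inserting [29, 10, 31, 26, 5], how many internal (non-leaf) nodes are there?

Tree built from: [29, 10, 31, 26, 5]
Tree (level-order array): [29, 10, 31, 5, 26]
Rule: An internal node has at least one child.
Per-node child counts:
  node 29: 2 child(ren)
  node 10: 2 child(ren)
  node 5: 0 child(ren)
  node 26: 0 child(ren)
  node 31: 0 child(ren)
Matching nodes: [29, 10]
Count of internal (non-leaf) nodes: 2


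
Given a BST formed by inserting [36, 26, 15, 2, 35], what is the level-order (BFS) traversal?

Tree insertion order: [36, 26, 15, 2, 35]
Tree (level-order array): [36, 26, None, 15, 35, 2]
BFS from the root, enqueuing left then right child of each popped node:
  queue [36] -> pop 36, enqueue [26], visited so far: [36]
  queue [26] -> pop 26, enqueue [15, 35], visited so far: [36, 26]
  queue [15, 35] -> pop 15, enqueue [2], visited so far: [36, 26, 15]
  queue [35, 2] -> pop 35, enqueue [none], visited so far: [36, 26, 15, 35]
  queue [2] -> pop 2, enqueue [none], visited so far: [36, 26, 15, 35, 2]
Result: [36, 26, 15, 35, 2]


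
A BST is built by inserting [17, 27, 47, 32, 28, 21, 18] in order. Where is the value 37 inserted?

Starting tree (level order): [17, None, 27, 21, 47, 18, None, 32, None, None, None, 28]
Insertion path: 17 -> 27 -> 47 -> 32
Result: insert 37 as right child of 32
Final tree (level order): [17, None, 27, 21, 47, 18, None, 32, None, None, None, 28, 37]


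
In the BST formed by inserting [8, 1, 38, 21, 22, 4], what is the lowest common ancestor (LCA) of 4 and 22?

Tree insertion order: [8, 1, 38, 21, 22, 4]
Tree (level-order array): [8, 1, 38, None, 4, 21, None, None, None, None, 22]
In a BST, the LCA of p=4, q=22 is the first node v on the
root-to-leaf path with p <= v <= q (go left if both < v, right if both > v).
Walk from root:
  at 8: 4 <= 8 <= 22, this is the LCA
LCA = 8


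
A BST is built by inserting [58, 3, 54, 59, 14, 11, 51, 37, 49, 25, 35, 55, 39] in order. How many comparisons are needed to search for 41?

Search path for 41: 58 -> 3 -> 54 -> 14 -> 51 -> 37 -> 49 -> 39
Found: False
Comparisons: 8


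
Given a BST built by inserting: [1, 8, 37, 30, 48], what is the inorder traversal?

Tree insertion order: [1, 8, 37, 30, 48]
Tree (level-order array): [1, None, 8, None, 37, 30, 48]
Inorder traversal: [1, 8, 30, 37, 48]


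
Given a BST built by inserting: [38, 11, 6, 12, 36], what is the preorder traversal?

Tree insertion order: [38, 11, 6, 12, 36]
Tree (level-order array): [38, 11, None, 6, 12, None, None, None, 36]
Preorder traversal: [38, 11, 6, 12, 36]


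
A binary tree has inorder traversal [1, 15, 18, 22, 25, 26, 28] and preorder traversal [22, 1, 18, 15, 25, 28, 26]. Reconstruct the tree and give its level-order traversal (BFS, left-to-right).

Inorder:  [1, 15, 18, 22, 25, 26, 28]
Preorder: [22, 1, 18, 15, 25, 28, 26]
Algorithm: preorder visits root first, so consume preorder in order;
for each root, split the current inorder slice at that value into
left-subtree inorder and right-subtree inorder, then recurse.
Recursive splits:
  root=22; inorder splits into left=[1, 15, 18], right=[25, 26, 28]
  root=1; inorder splits into left=[], right=[15, 18]
  root=18; inorder splits into left=[15], right=[]
  root=15; inorder splits into left=[], right=[]
  root=25; inorder splits into left=[], right=[26, 28]
  root=28; inorder splits into left=[26], right=[]
  root=26; inorder splits into left=[], right=[]
Reconstructed level-order: [22, 1, 25, 18, 28, 15, 26]


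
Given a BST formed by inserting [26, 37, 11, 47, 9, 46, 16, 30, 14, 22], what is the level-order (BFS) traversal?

Tree insertion order: [26, 37, 11, 47, 9, 46, 16, 30, 14, 22]
Tree (level-order array): [26, 11, 37, 9, 16, 30, 47, None, None, 14, 22, None, None, 46]
BFS from the root, enqueuing left then right child of each popped node:
  queue [26] -> pop 26, enqueue [11, 37], visited so far: [26]
  queue [11, 37] -> pop 11, enqueue [9, 16], visited so far: [26, 11]
  queue [37, 9, 16] -> pop 37, enqueue [30, 47], visited so far: [26, 11, 37]
  queue [9, 16, 30, 47] -> pop 9, enqueue [none], visited so far: [26, 11, 37, 9]
  queue [16, 30, 47] -> pop 16, enqueue [14, 22], visited so far: [26, 11, 37, 9, 16]
  queue [30, 47, 14, 22] -> pop 30, enqueue [none], visited so far: [26, 11, 37, 9, 16, 30]
  queue [47, 14, 22] -> pop 47, enqueue [46], visited so far: [26, 11, 37, 9, 16, 30, 47]
  queue [14, 22, 46] -> pop 14, enqueue [none], visited so far: [26, 11, 37, 9, 16, 30, 47, 14]
  queue [22, 46] -> pop 22, enqueue [none], visited so far: [26, 11, 37, 9, 16, 30, 47, 14, 22]
  queue [46] -> pop 46, enqueue [none], visited so far: [26, 11, 37, 9, 16, 30, 47, 14, 22, 46]
Result: [26, 11, 37, 9, 16, 30, 47, 14, 22, 46]


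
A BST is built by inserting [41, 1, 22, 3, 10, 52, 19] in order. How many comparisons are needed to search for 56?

Search path for 56: 41 -> 52
Found: False
Comparisons: 2


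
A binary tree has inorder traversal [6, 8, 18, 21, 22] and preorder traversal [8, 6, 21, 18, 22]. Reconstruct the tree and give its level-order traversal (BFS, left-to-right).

Inorder:  [6, 8, 18, 21, 22]
Preorder: [8, 6, 21, 18, 22]
Algorithm: preorder visits root first, so consume preorder in order;
for each root, split the current inorder slice at that value into
left-subtree inorder and right-subtree inorder, then recurse.
Recursive splits:
  root=8; inorder splits into left=[6], right=[18, 21, 22]
  root=6; inorder splits into left=[], right=[]
  root=21; inorder splits into left=[18], right=[22]
  root=18; inorder splits into left=[], right=[]
  root=22; inorder splits into left=[], right=[]
Reconstructed level-order: [8, 6, 21, 18, 22]


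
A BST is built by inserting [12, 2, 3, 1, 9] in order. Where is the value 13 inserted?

Starting tree (level order): [12, 2, None, 1, 3, None, None, None, 9]
Insertion path: 12
Result: insert 13 as right child of 12
Final tree (level order): [12, 2, 13, 1, 3, None, None, None, None, None, 9]


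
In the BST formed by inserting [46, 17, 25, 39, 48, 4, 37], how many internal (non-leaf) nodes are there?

Tree built from: [46, 17, 25, 39, 48, 4, 37]
Tree (level-order array): [46, 17, 48, 4, 25, None, None, None, None, None, 39, 37]
Rule: An internal node has at least one child.
Per-node child counts:
  node 46: 2 child(ren)
  node 17: 2 child(ren)
  node 4: 0 child(ren)
  node 25: 1 child(ren)
  node 39: 1 child(ren)
  node 37: 0 child(ren)
  node 48: 0 child(ren)
Matching nodes: [46, 17, 25, 39]
Count of internal (non-leaf) nodes: 4


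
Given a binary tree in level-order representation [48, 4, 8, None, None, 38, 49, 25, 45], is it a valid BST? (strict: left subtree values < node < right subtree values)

Level-order array: [48, 4, 8, None, None, 38, 49, 25, 45]
Validate using subtree bounds (lo, hi): at each node, require lo < value < hi,
then recurse left with hi=value and right with lo=value.
Preorder trace (stopping at first violation):
  at node 48 with bounds (-inf, +inf): OK
  at node 4 with bounds (-inf, 48): OK
  at node 8 with bounds (48, +inf): VIOLATION
Node 8 violates its bound: not (48 < 8 < +inf).
Result: Not a valid BST


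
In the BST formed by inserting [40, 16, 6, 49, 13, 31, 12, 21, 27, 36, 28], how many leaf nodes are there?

Tree built from: [40, 16, 6, 49, 13, 31, 12, 21, 27, 36, 28]
Tree (level-order array): [40, 16, 49, 6, 31, None, None, None, 13, 21, 36, 12, None, None, 27, None, None, None, None, None, 28]
Rule: A leaf has 0 children.
Per-node child counts:
  node 40: 2 child(ren)
  node 16: 2 child(ren)
  node 6: 1 child(ren)
  node 13: 1 child(ren)
  node 12: 0 child(ren)
  node 31: 2 child(ren)
  node 21: 1 child(ren)
  node 27: 1 child(ren)
  node 28: 0 child(ren)
  node 36: 0 child(ren)
  node 49: 0 child(ren)
Matching nodes: [12, 28, 36, 49]
Count of leaf nodes: 4


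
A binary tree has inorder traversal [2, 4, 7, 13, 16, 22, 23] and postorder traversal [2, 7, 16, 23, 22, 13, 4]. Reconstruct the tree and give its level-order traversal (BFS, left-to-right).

Inorder:   [2, 4, 7, 13, 16, 22, 23]
Postorder: [2, 7, 16, 23, 22, 13, 4]
Algorithm: postorder visits root last, so walk postorder right-to-left;
each value is the root of the current inorder slice — split it at that
value, recurse on the right subtree first, then the left.
Recursive splits:
  root=4; inorder splits into left=[2], right=[7, 13, 16, 22, 23]
  root=13; inorder splits into left=[7], right=[16, 22, 23]
  root=22; inorder splits into left=[16], right=[23]
  root=23; inorder splits into left=[], right=[]
  root=16; inorder splits into left=[], right=[]
  root=7; inorder splits into left=[], right=[]
  root=2; inorder splits into left=[], right=[]
Reconstructed level-order: [4, 2, 13, 7, 22, 16, 23]


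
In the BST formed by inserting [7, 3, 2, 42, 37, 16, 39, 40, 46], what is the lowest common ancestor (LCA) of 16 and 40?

Tree insertion order: [7, 3, 2, 42, 37, 16, 39, 40, 46]
Tree (level-order array): [7, 3, 42, 2, None, 37, 46, None, None, 16, 39, None, None, None, None, None, 40]
In a BST, the LCA of p=16, q=40 is the first node v on the
root-to-leaf path with p <= v <= q (go left if both < v, right if both > v).
Walk from root:
  at 7: both 16 and 40 > 7, go right
  at 42: both 16 and 40 < 42, go left
  at 37: 16 <= 37 <= 40, this is the LCA
LCA = 37


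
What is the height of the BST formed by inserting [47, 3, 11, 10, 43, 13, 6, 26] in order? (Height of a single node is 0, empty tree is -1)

Insertion order: [47, 3, 11, 10, 43, 13, 6, 26]
Tree (level-order array): [47, 3, None, None, 11, 10, 43, 6, None, 13, None, None, None, None, 26]
Compute height bottom-up (empty subtree = -1):
  height(6) = 1 + max(-1, -1) = 0
  height(10) = 1 + max(0, -1) = 1
  height(26) = 1 + max(-1, -1) = 0
  height(13) = 1 + max(-1, 0) = 1
  height(43) = 1 + max(1, -1) = 2
  height(11) = 1 + max(1, 2) = 3
  height(3) = 1 + max(-1, 3) = 4
  height(47) = 1 + max(4, -1) = 5
Height = 5


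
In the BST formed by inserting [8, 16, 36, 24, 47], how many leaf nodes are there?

Tree built from: [8, 16, 36, 24, 47]
Tree (level-order array): [8, None, 16, None, 36, 24, 47]
Rule: A leaf has 0 children.
Per-node child counts:
  node 8: 1 child(ren)
  node 16: 1 child(ren)
  node 36: 2 child(ren)
  node 24: 0 child(ren)
  node 47: 0 child(ren)
Matching nodes: [24, 47]
Count of leaf nodes: 2


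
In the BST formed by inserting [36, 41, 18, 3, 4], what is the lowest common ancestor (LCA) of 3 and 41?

Tree insertion order: [36, 41, 18, 3, 4]
Tree (level-order array): [36, 18, 41, 3, None, None, None, None, 4]
In a BST, the LCA of p=3, q=41 is the first node v on the
root-to-leaf path with p <= v <= q (go left if both < v, right if both > v).
Walk from root:
  at 36: 3 <= 36 <= 41, this is the LCA
LCA = 36


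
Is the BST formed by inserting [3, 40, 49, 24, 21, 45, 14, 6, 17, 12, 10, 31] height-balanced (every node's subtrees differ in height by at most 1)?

Tree (level-order array): [3, None, 40, 24, 49, 21, 31, 45, None, 14, None, None, None, None, None, 6, 17, None, 12, None, None, 10]
Definition: a tree is height-balanced if, at every node, |h(left) - h(right)| <= 1 (empty subtree has height -1).
Bottom-up per-node check:
  node 10: h_left=-1, h_right=-1, diff=0 [OK], height=0
  node 12: h_left=0, h_right=-1, diff=1 [OK], height=1
  node 6: h_left=-1, h_right=1, diff=2 [FAIL (|-1-1|=2 > 1)], height=2
  node 17: h_left=-1, h_right=-1, diff=0 [OK], height=0
  node 14: h_left=2, h_right=0, diff=2 [FAIL (|2-0|=2 > 1)], height=3
  node 21: h_left=3, h_right=-1, diff=4 [FAIL (|3--1|=4 > 1)], height=4
  node 31: h_left=-1, h_right=-1, diff=0 [OK], height=0
  node 24: h_left=4, h_right=0, diff=4 [FAIL (|4-0|=4 > 1)], height=5
  node 45: h_left=-1, h_right=-1, diff=0 [OK], height=0
  node 49: h_left=0, h_right=-1, diff=1 [OK], height=1
  node 40: h_left=5, h_right=1, diff=4 [FAIL (|5-1|=4 > 1)], height=6
  node 3: h_left=-1, h_right=6, diff=7 [FAIL (|-1-6|=7 > 1)], height=7
Node 6 violates the condition: |-1 - 1| = 2 > 1.
Result: Not balanced


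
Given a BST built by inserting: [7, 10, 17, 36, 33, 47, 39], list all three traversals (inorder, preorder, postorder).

Tree insertion order: [7, 10, 17, 36, 33, 47, 39]
Tree (level-order array): [7, None, 10, None, 17, None, 36, 33, 47, None, None, 39]
Inorder (L, root, R): [7, 10, 17, 33, 36, 39, 47]
Preorder (root, L, R): [7, 10, 17, 36, 33, 47, 39]
Postorder (L, R, root): [33, 39, 47, 36, 17, 10, 7]


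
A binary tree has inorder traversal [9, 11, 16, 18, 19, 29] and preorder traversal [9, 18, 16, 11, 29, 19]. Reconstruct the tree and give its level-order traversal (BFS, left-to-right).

Inorder:  [9, 11, 16, 18, 19, 29]
Preorder: [9, 18, 16, 11, 29, 19]
Algorithm: preorder visits root first, so consume preorder in order;
for each root, split the current inorder slice at that value into
left-subtree inorder and right-subtree inorder, then recurse.
Recursive splits:
  root=9; inorder splits into left=[], right=[11, 16, 18, 19, 29]
  root=18; inorder splits into left=[11, 16], right=[19, 29]
  root=16; inorder splits into left=[11], right=[]
  root=11; inorder splits into left=[], right=[]
  root=29; inorder splits into left=[19], right=[]
  root=19; inorder splits into left=[], right=[]
Reconstructed level-order: [9, 18, 16, 29, 11, 19]


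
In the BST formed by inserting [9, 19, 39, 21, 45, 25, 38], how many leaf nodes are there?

Tree built from: [9, 19, 39, 21, 45, 25, 38]
Tree (level-order array): [9, None, 19, None, 39, 21, 45, None, 25, None, None, None, 38]
Rule: A leaf has 0 children.
Per-node child counts:
  node 9: 1 child(ren)
  node 19: 1 child(ren)
  node 39: 2 child(ren)
  node 21: 1 child(ren)
  node 25: 1 child(ren)
  node 38: 0 child(ren)
  node 45: 0 child(ren)
Matching nodes: [38, 45]
Count of leaf nodes: 2


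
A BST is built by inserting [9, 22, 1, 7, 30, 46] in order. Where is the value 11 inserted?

Starting tree (level order): [9, 1, 22, None, 7, None, 30, None, None, None, 46]
Insertion path: 9 -> 22
Result: insert 11 as left child of 22
Final tree (level order): [9, 1, 22, None, 7, 11, 30, None, None, None, None, None, 46]


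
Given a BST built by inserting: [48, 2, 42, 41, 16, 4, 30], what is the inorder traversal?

Tree insertion order: [48, 2, 42, 41, 16, 4, 30]
Tree (level-order array): [48, 2, None, None, 42, 41, None, 16, None, 4, 30]
Inorder traversal: [2, 4, 16, 30, 41, 42, 48]


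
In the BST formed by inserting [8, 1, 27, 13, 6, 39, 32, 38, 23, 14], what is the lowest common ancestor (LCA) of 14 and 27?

Tree insertion order: [8, 1, 27, 13, 6, 39, 32, 38, 23, 14]
Tree (level-order array): [8, 1, 27, None, 6, 13, 39, None, None, None, 23, 32, None, 14, None, None, 38]
In a BST, the LCA of p=14, q=27 is the first node v on the
root-to-leaf path with p <= v <= q (go left if both < v, right if both > v).
Walk from root:
  at 8: both 14 and 27 > 8, go right
  at 27: 14 <= 27 <= 27, this is the LCA
LCA = 27


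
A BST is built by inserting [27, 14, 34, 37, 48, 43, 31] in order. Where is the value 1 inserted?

Starting tree (level order): [27, 14, 34, None, None, 31, 37, None, None, None, 48, 43]
Insertion path: 27 -> 14
Result: insert 1 as left child of 14
Final tree (level order): [27, 14, 34, 1, None, 31, 37, None, None, None, None, None, 48, 43]


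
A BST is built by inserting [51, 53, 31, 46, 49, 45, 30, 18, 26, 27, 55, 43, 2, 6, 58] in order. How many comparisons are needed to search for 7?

Search path for 7: 51 -> 31 -> 30 -> 18 -> 2 -> 6
Found: False
Comparisons: 6


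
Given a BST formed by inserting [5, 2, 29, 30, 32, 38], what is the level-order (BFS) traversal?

Tree insertion order: [5, 2, 29, 30, 32, 38]
Tree (level-order array): [5, 2, 29, None, None, None, 30, None, 32, None, 38]
BFS from the root, enqueuing left then right child of each popped node:
  queue [5] -> pop 5, enqueue [2, 29], visited so far: [5]
  queue [2, 29] -> pop 2, enqueue [none], visited so far: [5, 2]
  queue [29] -> pop 29, enqueue [30], visited so far: [5, 2, 29]
  queue [30] -> pop 30, enqueue [32], visited so far: [5, 2, 29, 30]
  queue [32] -> pop 32, enqueue [38], visited so far: [5, 2, 29, 30, 32]
  queue [38] -> pop 38, enqueue [none], visited so far: [5, 2, 29, 30, 32, 38]
Result: [5, 2, 29, 30, 32, 38]


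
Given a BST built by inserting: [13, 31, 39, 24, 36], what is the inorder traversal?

Tree insertion order: [13, 31, 39, 24, 36]
Tree (level-order array): [13, None, 31, 24, 39, None, None, 36]
Inorder traversal: [13, 24, 31, 36, 39]


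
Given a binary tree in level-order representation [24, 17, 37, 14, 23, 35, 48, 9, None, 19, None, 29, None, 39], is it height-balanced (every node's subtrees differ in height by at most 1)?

Tree (level-order array): [24, 17, 37, 14, 23, 35, 48, 9, None, 19, None, 29, None, 39]
Definition: a tree is height-balanced if, at every node, |h(left) - h(right)| <= 1 (empty subtree has height -1).
Bottom-up per-node check:
  node 9: h_left=-1, h_right=-1, diff=0 [OK], height=0
  node 14: h_left=0, h_right=-1, diff=1 [OK], height=1
  node 19: h_left=-1, h_right=-1, diff=0 [OK], height=0
  node 23: h_left=0, h_right=-1, diff=1 [OK], height=1
  node 17: h_left=1, h_right=1, diff=0 [OK], height=2
  node 29: h_left=-1, h_right=-1, diff=0 [OK], height=0
  node 35: h_left=0, h_right=-1, diff=1 [OK], height=1
  node 39: h_left=-1, h_right=-1, diff=0 [OK], height=0
  node 48: h_left=0, h_right=-1, diff=1 [OK], height=1
  node 37: h_left=1, h_right=1, diff=0 [OK], height=2
  node 24: h_left=2, h_right=2, diff=0 [OK], height=3
All nodes satisfy the balance condition.
Result: Balanced


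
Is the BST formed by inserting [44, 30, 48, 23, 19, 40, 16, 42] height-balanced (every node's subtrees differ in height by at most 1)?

Tree (level-order array): [44, 30, 48, 23, 40, None, None, 19, None, None, 42, 16]
Definition: a tree is height-balanced if, at every node, |h(left) - h(right)| <= 1 (empty subtree has height -1).
Bottom-up per-node check:
  node 16: h_left=-1, h_right=-1, diff=0 [OK], height=0
  node 19: h_left=0, h_right=-1, diff=1 [OK], height=1
  node 23: h_left=1, h_right=-1, diff=2 [FAIL (|1--1|=2 > 1)], height=2
  node 42: h_left=-1, h_right=-1, diff=0 [OK], height=0
  node 40: h_left=-1, h_right=0, diff=1 [OK], height=1
  node 30: h_left=2, h_right=1, diff=1 [OK], height=3
  node 48: h_left=-1, h_right=-1, diff=0 [OK], height=0
  node 44: h_left=3, h_right=0, diff=3 [FAIL (|3-0|=3 > 1)], height=4
Node 23 violates the condition: |1 - -1| = 2 > 1.
Result: Not balanced


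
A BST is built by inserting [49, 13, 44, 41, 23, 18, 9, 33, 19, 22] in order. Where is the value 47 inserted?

Starting tree (level order): [49, 13, None, 9, 44, None, None, 41, None, 23, None, 18, 33, None, 19, None, None, None, 22]
Insertion path: 49 -> 13 -> 44
Result: insert 47 as right child of 44
Final tree (level order): [49, 13, None, 9, 44, None, None, 41, 47, 23, None, None, None, 18, 33, None, 19, None, None, None, 22]


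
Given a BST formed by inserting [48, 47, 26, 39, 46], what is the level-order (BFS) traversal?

Tree insertion order: [48, 47, 26, 39, 46]
Tree (level-order array): [48, 47, None, 26, None, None, 39, None, 46]
BFS from the root, enqueuing left then right child of each popped node:
  queue [48] -> pop 48, enqueue [47], visited so far: [48]
  queue [47] -> pop 47, enqueue [26], visited so far: [48, 47]
  queue [26] -> pop 26, enqueue [39], visited so far: [48, 47, 26]
  queue [39] -> pop 39, enqueue [46], visited so far: [48, 47, 26, 39]
  queue [46] -> pop 46, enqueue [none], visited so far: [48, 47, 26, 39, 46]
Result: [48, 47, 26, 39, 46]


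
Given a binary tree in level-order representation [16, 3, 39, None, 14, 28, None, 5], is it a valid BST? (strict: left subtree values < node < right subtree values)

Level-order array: [16, 3, 39, None, 14, 28, None, 5]
Validate using subtree bounds (lo, hi): at each node, require lo < value < hi,
then recurse left with hi=value and right with lo=value.
Preorder trace (stopping at first violation):
  at node 16 with bounds (-inf, +inf): OK
  at node 3 with bounds (-inf, 16): OK
  at node 14 with bounds (3, 16): OK
  at node 5 with bounds (3, 14): OK
  at node 39 with bounds (16, +inf): OK
  at node 28 with bounds (16, 39): OK
No violation found at any node.
Result: Valid BST


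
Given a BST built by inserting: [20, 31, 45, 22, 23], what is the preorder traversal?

Tree insertion order: [20, 31, 45, 22, 23]
Tree (level-order array): [20, None, 31, 22, 45, None, 23]
Preorder traversal: [20, 31, 22, 23, 45]


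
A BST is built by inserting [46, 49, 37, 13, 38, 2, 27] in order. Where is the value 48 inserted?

Starting tree (level order): [46, 37, 49, 13, 38, None, None, 2, 27]
Insertion path: 46 -> 49
Result: insert 48 as left child of 49
Final tree (level order): [46, 37, 49, 13, 38, 48, None, 2, 27]


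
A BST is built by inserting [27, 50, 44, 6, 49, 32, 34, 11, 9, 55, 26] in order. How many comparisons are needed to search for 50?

Search path for 50: 27 -> 50
Found: True
Comparisons: 2


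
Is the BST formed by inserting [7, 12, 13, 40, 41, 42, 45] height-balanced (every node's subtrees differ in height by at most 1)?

Tree (level-order array): [7, None, 12, None, 13, None, 40, None, 41, None, 42, None, 45]
Definition: a tree is height-balanced if, at every node, |h(left) - h(right)| <= 1 (empty subtree has height -1).
Bottom-up per-node check:
  node 45: h_left=-1, h_right=-1, diff=0 [OK], height=0
  node 42: h_left=-1, h_right=0, diff=1 [OK], height=1
  node 41: h_left=-1, h_right=1, diff=2 [FAIL (|-1-1|=2 > 1)], height=2
  node 40: h_left=-1, h_right=2, diff=3 [FAIL (|-1-2|=3 > 1)], height=3
  node 13: h_left=-1, h_right=3, diff=4 [FAIL (|-1-3|=4 > 1)], height=4
  node 12: h_left=-1, h_right=4, diff=5 [FAIL (|-1-4|=5 > 1)], height=5
  node 7: h_left=-1, h_right=5, diff=6 [FAIL (|-1-5|=6 > 1)], height=6
Node 41 violates the condition: |-1 - 1| = 2 > 1.
Result: Not balanced


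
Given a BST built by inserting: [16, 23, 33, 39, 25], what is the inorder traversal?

Tree insertion order: [16, 23, 33, 39, 25]
Tree (level-order array): [16, None, 23, None, 33, 25, 39]
Inorder traversal: [16, 23, 25, 33, 39]


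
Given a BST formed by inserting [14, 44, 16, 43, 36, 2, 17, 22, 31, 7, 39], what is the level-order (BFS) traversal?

Tree insertion order: [14, 44, 16, 43, 36, 2, 17, 22, 31, 7, 39]
Tree (level-order array): [14, 2, 44, None, 7, 16, None, None, None, None, 43, 36, None, 17, 39, None, 22, None, None, None, 31]
BFS from the root, enqueuing left then right child of each popped node:
  queue [14] -> pop 14, enqueue [2, 44], visited so far: [14]
  queue [2, 44] -> pop 2, enqueue [7], visited so far: [14, 2]
  queue [44, 7] -> pop 44, enqueue [16], visited so far: [14, 2, 44]
  queue [7, 16] -> pop 7, enqueue [none], visited so far: [14, 2, 44, 7]
  queue [16] -> pop 16, enqueue [43], visited so far: [14, 2, 44, 7, 16]
  queue [43] -> pop 43, enqueue [36], visited so far: [14, 2, 44, 7, 16, 43]
  queue [36] -> pop 36, enqueue [17, 39], visited so far: [14, 2, 44, 7, 16, 43, 36]
  queue [17, 39] -> pop 17, enqueue [22], visited so far: [14, 2, 44, 7, 16, 43, 36, 17]
  queue [39, 22] -> pop 39, enqueue [none], visited so far: [14, 2, 44, 7, 16, 43, 36, 17, 39]
  queue [22] -> pop 22, enqueue [31], visited so far: [14, 2, 44, 7, 16, 43, 36, 17, 39, 22]
  queue [31] -> pop 31, enqueue [none], visited so far: [14, 2, 44, 7, 16, 43, 36, 17, 39, 22, 31]
Result: [14, 2, 44, 7, 16, 43, 36, 17, 39, 22, 31]


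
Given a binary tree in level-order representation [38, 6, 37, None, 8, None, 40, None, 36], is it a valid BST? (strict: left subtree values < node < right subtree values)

Level-order array: [38, 6, 37, None, 8, None, 40, None, 36]
Validate using subtree bounds (lo, hi): at each node, require lo < value < hi,
then recurse left with hi=value and right with lo=value.
Preorder trace (stopping at first violation):
  at node 38 with bounds (-inf, +inf): OK
  at node 6 with bounds (-inf, 38): OK
  at node 8 with bounds (6, 38): OK
  at node 36 with bounds (8, 38): OK
  at node 37 with bounds (38, +inf): VIOLATION
Node 37 violates its bound: not (38 < 37 < +inf).
Result: Not a valid BST


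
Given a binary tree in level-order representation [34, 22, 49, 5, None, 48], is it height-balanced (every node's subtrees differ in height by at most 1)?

Tree (level-order array): [34, 22, 49, 5, None, 48]
Definition: a tree is height-balanced if, at every node, |h(left) - h(right)| <= 1 (empty subtree has height -1).
Bottom-up per-node check:
  node 5: h_left=-1, h_right=-1, diff=0 [OK], height=0
  node 22: h_left=0, h_right=-1, diff=1 [OK], height=1
  node 48: h_left=-1, h_right=-1, diff=0 [OK], height=0
  node 49: h_left=0, h_right=-1, diff=1 [OK], height=1
  node 34: h_left=1, h_right=1, diff=0 [OK], height=2
All nodes satisfy the balance condition.
Result: Balanced


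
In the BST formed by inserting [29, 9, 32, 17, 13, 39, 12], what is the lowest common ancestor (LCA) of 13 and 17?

Tree insertion order: [29, 9, 32, 17, 13, 39, 12]
Tree (level-order array): [29, 9, 32, None, 17, None, 39, 13, None, None, None, 12]
In a BST, the LCA of p=13, q=17 is the first node v on the
root-to-leaf path with p <= v <= q (go left if both < v, right if both > v).
Walk from root:
  at 29: both 13 and 17 < 29, go left
  at 9: both 13 and 17 > 9, go right
  at 17: 13 <= 17 <= 17, this is the LCA
LCA = 17


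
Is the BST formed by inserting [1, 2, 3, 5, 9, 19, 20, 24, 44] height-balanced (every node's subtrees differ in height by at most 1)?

Tree (level-order array): [1, None, 2, None, 3, None, 5, None, 9, None, 19, None, 20, None, 24, None, 44]
Definition: a tree is height-balanced if, at every node, |h(left) - h(right)| <= 1 (empty subtree has height -1).
Bottom-up per-node check:
  node 44: h_left=-1, h_right=-1, diff=0 [OK], height=0
  node 24: h_left=-1, h_right=0, diff=1 [OK], height=1
  node 20: h_left=-1, h_right=1, diff=2 [FAIL (|-1-1|=2 > 1)], height=2
  node 19: h_left=-1, h_right=2, diff=3 [FAIL (|-1-2|=3 > 1)], height=3
  node 9: h_left=-1, h_right=3, diff=4 [FAIL (|-1-3|=4 > 1)], height=4
  node 5: h_left=-1, h_right=4, diff=5 [FAIL (|-1-4|=5 > 1)], height=5
  node 3: h_left=-1, h_right=5, diff=6 [FAIL (|-1-5|=6 > 1)], height=6
  node 2: h_left=-1, h_right=6, diff=7 [FAIL (|-1-6|=7 > 1)], height=7
  node 1: h_left=-1, h_right=7, diff=8 [FAIL (|-1-7|=8 > 1)], height=8
Node 20 violates the condition: |-1 - 1| = 2 > 1.
Result: Not balanced


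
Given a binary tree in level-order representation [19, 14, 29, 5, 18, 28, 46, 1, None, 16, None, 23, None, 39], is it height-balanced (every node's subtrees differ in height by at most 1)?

Tree (level-order array): [19, 14, 29, 5, 18, 28, 46, 1, None, 16, None, 23, None, 39]
Definition: a tree is height-balanced if, at every node, |h(left) - h(right)| <= 1 (empty subtree has height -1).
Bottom-up per-node check:
  node 1: h_left=-1, h_right=-1, diff=0 [OK], height=0
  node 5: h_left=0, h_right=-1, diff=1 [OK], height=1
  node 16: h_left=-1, h_right=-1, diff=0 [OK], height=0
  node 18: h_left=0, h_right=-1, diff=1 [OK], height=1
  node 14: h_left=1, h_right=1, diff=0 [OK], height=2
  node 23: h_left=-1, h_right=-1, diff=0 [OK], height=0
  node 28: h_left=0, h_right=-1, diff=1 [OK], height=1
  node 39: h_left=-1, h_right=-1, diff=0 [OK], height=0
  node 46: h_left=0, h_right=-1, diff=1 [OK], height=1
  node 29: h_left=1, h_right=1, diff=0 [OK], height=2
  node 19: h_left=2, h_right=2, diff=0 [OK], height=3
All nodes satisfy the balance condition.
Result: Balanced


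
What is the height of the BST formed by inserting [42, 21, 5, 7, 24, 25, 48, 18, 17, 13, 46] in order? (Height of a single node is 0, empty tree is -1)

Insertion order: [42, 21, 5, 7, 24, 25, 48, 18, 17, 13, 46]
Tree (level-order array): [42, 21, 48, 5, 24, 46, None, None, 7, None, 25, None, None, None, 18, None, None, 17, None, 13]
Compute height bottom-up (empty subtree = -1):
  height(13) = 1 + max(-1, -1) = 0
  height(17) = 1 + max(0, -1) = 1
  height(18) = 1 + max(1, -1) = 2
  height(7) = 1 + max(-1, 2) = 3
  height(5) = 1 + max(-1, 3) = 4
  height(25) = 1 + max(-1, -1) = 0
  height(24) = 1 + max(-1, 0) = 1
  height(21) = 1 + max(4, 1) = 5
  height(46) = 1 + max(-1, -1) = 0
  height(48) = 1 + max(0, -1) = 1
  height(42) = 1 + max(5, 1) = 6
Height = 6


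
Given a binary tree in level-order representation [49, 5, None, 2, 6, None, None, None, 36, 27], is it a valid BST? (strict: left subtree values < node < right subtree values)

Level-order array: [49, 5, None, 2, 6, None, None, None, 36, 27]
Validate using subtree bounds (lo, hi): at each node, require lo < value < hi,
then recurse left with hi=value and right with lo=value.
Preorder trace (stopping at first violation):
  at node 49 with bounds (-inf, +inf): OK
  at node 5 with bounds (-inf, 49): OK
  at node 2 with bounds (-inf, 5): OK
  at node 6 with bounds (5, 49): OK
  at node 36 with bounds (6, 49): OK
  at node 27 with bounds (6, 36): OK
No violation found at any node.
Result: Valid BST


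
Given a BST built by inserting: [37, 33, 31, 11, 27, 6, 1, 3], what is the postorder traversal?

Tree insertion order: [37, 33, 31, 11, 27, 6, 1, 3]
Tree (level-order array): [37, 33, None, 31, None, 11, None, 6, 27, 1, None, None, None, None, 3]
Postorder traversal: [3, 1, 6, 27, 11, 31, 33, 37]


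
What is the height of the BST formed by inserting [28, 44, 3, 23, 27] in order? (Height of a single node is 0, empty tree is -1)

Insertion order: [28, 44, 3, 23, 27]
Tree (level-order array): [28, 3, 44, None, 23, None, None, None, 27]
Compute height bottom-up (empty subtree = -1):
  height(27) = 1 + max(-1, -1) = 0
  height(23) = 1 + max(-1, 0) = 1
  height(3) = 1 + max(-1, 1) = 2
  height(44) = 1 + max(-1, -1) = 0
  height(28) = 1 + max(2, 0) = 3
Height = 3


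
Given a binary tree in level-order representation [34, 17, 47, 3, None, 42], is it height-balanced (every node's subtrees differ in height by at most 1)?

Tree (level-order array): [34, 17, 47, 3, None, 42]
Definition: a tree is height-balanced if, at every node, |h(left) - h(right)| <= 1 (empty subtree has height -1).
Bottom-up per-node check:
  node 3: h_left=-1, h_right=-1, diff=0 [OK], height=0
  node 17: h_left=0, h_right=-1, diff=1 [OK], height=1
  node 42: h_left=-1, h_right=-1, diff=0 [OK], height=0
  node 47: h_left=0, h_right=-1, diff=1 [OK], height=1
  node 34: h_left=1, h_right=1, diff=0 [OK], height=2
All nodes satisfy the balance condition.
Result: Balanced


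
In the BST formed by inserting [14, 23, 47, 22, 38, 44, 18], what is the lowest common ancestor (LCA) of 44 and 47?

Tree insertion order: [14, 23, 47, 22, 38, 44, 18]
Tree (level-order array): [14, None, 23, 22, 47, 18, None, 38, None, None, None, None, 44]
In a BST, the LCA of p=44, q=47 is the first node v on the
root-to-leaf path with p <= v <= q (go left if both < v, right if both > v).
Walk from root:
  at 14: both 44 and 47 > 14, go right
  at 23: both 44 and 47 > 23, go right
  at 47: 44 <= 47 <= 47, this is the LCA
LCA = 47


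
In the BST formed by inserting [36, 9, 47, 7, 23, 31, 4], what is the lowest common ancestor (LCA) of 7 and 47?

Tree insertion order: [36, 9, 47, 7, 23, 31, 4]
Tree (level-order array): [36, 9, 47, 7, 23, None, None, 4, None, None, 31]
In a BST, the LCA of p=7, q=47 is the first node v on the
root-to-leaf path with p <= v <= q (go left if both < v, right if both > v).
Walk from root:
  at 36: 7 <= 36 <= 47, this is the LCA
LCA = 36


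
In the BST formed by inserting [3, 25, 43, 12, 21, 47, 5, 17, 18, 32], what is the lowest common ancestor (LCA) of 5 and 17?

Tree insertion order: [3, 25, 43, 12, 21, 47, 5, 17, 18, 32]
Tree (level-order array): [3, None, 25, 12, 43, 5, 21, 32, 47, None, None, 17, None, None, None, None, None, None, 18]
In a BST, the LCA of p=5, q=17 is the first node v on the
root-to-leaf path with p <= v <= q (go left if both < v, right if both > v).
Walk from root:
  at 3: both 5 and 17 > 3, go right
  at 25: both 5 and 17 < 25, go left
  at 12: 5 <= 12 <= 17, this is the LCA
LCA = 12


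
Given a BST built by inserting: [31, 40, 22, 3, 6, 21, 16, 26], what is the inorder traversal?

Tree insertion order: [31, 40, 22, 3, 6, 21, 16, 26]
Tree (level-order array): [31, 22, 40, 3, 26, None, None, None, 6, None, None, None, 21, 16]
Inorder traversal: [3, 6, 16, 21, 22, 26, 31, 40]


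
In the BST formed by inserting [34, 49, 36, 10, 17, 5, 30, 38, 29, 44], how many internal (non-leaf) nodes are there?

Tree built from: [34, 49, 36, 10, 17, 5, 30, 38, 29, 44]
Tree (level-order array): [34, 10, 49, 5, 17, 36, None, None, None, None, 30, None, 38, 29, None, None, 44]
Rule: An internal node has at least one child.
Per-node child counts:
  node 34: 2 child(ren)
  node 10: 2 child(ren)
  node 5: 0 child(ren)
  node 17: 1 child(ren)
  node 30: 1 child(ren)
  node 29: 0 child(ren)
  node 49: 1 child(ren)
  node 36: 1 child(ren)
  node 38: 1 child(ren)
  node 44: 0 child(ren)
Matching nodes: [34, 10, 17, 30, 49, 36, 38]
Count of internal (non-leaf) nodes: 7


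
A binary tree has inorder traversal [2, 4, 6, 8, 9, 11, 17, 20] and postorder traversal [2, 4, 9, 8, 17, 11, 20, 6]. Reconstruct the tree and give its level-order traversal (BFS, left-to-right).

Inorder:   [2, 4, 6, 8, 9, 11, 17, 20]
Postorder: [2, 4, 9, 8, 17, 11, 20, 6]
Algorithm: postorder visits root last, so walk postorder right-to-left;
each value is the root of the current inorder slice — split it at that
value, recurse on the right subtree first, then the left.
Recursive splits:
  root=6; inorder splits into left=[2, 4], right=[8, 9, 11, 17, 20]
  root=20; inorder splits into left=[8, 9, 11, 17], right=[]
  root=11; inorder splits into left=[8, 9], right=[17]
  root=17; inorder splits into left=[], right=[]
  root=8; inorder splits into left=[], right=[9]
  root=9; inorder splits into left=[], right=[]
  root=4; inorder splits into left=[2], right=[]
  root=2; inorder splits into left=[], right=[]
Reconstructed level-order: [6, 4, 20, 2, 11, 8, 17, 9]


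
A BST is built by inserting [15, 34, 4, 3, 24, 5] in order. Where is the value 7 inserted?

Starting tree (level order): [15, 4, 34, 3, 5, 24]
Insertion path: 15 -> 4 -> 5
Result: insert 7 as right child of 5
Final tree (level order): [15, 4, 34, 3, 5, 24, None, None, None, None, 7]


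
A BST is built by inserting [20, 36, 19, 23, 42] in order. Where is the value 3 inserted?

Starting tree (level order): [20, 19, 36, None, None, 23, 42]
Insertion path: 20 -> 19
Result: insert 3 as left child of 19
Final tree (level order): [20, 19, 36, 3, None, 23, 42]


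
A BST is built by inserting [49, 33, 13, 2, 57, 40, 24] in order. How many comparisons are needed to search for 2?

Search path for 2: 49 -> 33 -> 13 -> 2
Found: True
Comparisons: 4


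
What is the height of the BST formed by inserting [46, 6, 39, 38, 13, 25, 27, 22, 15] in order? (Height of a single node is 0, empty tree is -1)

Insertion order: [46, 6, 39, 38, 13, 25, 27, 22, 15]
Tree (level-order array): [46, 6, None, None, 39, 38, None, 13, None, None, 25, 22, 27, 15]
Compute height bottom-up (empty subtree = -1):
  height(15) = 1 + max(-1, -1) = 0
  height(22) = 1 + max(0, -1) = 1
  height(27) = 1 + max(-1, -1) = 0
  height(25) = 1 + max(1, 0) = 2
  height(13) = 1 + max(-1, 2) = 3
  height(38) = 1 + max(3, -1) = 4
  height(39) = 1 + max(4, -1) = 5
  height(6) = 1 + max(-1, 5) = 6
  height(46) = 1 + max(6, -1) = 7
Height = 7


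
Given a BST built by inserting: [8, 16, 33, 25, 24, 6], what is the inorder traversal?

Tree insertion order: [8, 16, 33, 25, 24, 6]
Tree (level-order array): [8, 6, 16, None, None, None, 33, 25, None, 24]
Inorder traversal: [6, 8, 16, 24, 25, 33]
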